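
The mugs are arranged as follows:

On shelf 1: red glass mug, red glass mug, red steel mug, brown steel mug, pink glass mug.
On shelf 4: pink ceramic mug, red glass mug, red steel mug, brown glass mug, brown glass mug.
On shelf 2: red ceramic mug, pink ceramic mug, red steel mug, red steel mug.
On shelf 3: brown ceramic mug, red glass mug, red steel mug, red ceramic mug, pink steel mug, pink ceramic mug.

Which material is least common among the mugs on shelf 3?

glass

Counts by material (restricted to mugs on shelf 3): ceramic 3, steel 2, glass 1.
The minimum is 1, held uniquely by glass.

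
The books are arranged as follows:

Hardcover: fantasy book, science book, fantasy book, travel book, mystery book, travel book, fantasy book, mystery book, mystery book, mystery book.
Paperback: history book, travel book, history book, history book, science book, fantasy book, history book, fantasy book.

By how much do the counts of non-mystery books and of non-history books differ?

0

non-mystery books: 14. non-history books: 14.
|14 − 14| = 14 − 14 = 0.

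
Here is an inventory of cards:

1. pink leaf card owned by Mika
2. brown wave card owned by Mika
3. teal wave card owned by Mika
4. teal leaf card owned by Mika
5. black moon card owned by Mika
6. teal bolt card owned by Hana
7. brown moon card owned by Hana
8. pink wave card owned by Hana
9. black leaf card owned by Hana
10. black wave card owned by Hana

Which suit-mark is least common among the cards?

Counts by suit-mark: wave 4, leaf 3, moon 2, bolt 1.
The minimum is 1, held uniquely by bolt.

bolt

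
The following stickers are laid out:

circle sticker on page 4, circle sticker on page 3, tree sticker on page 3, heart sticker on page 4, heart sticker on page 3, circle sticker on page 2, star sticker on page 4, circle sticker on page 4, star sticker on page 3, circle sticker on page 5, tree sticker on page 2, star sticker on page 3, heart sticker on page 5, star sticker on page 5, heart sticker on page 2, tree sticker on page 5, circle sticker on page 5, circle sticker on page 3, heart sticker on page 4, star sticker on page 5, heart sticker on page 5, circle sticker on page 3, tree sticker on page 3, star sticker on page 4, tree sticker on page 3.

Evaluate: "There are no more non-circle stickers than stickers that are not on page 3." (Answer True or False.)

non-circle stickers: 17.
stickers that are not on page 3: 16.
The claim requires 17 ≤ 16, which does not hold.

False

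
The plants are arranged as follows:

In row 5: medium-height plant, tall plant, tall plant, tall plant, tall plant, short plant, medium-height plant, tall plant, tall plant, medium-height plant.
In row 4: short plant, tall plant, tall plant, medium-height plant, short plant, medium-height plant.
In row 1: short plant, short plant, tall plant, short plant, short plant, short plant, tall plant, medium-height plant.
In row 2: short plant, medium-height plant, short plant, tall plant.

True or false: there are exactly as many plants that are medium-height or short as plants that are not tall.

True

There are 17 plants that are medium-height or short.
There are 17 plants that are not tall.
The claim requires 17 = 17, which holds.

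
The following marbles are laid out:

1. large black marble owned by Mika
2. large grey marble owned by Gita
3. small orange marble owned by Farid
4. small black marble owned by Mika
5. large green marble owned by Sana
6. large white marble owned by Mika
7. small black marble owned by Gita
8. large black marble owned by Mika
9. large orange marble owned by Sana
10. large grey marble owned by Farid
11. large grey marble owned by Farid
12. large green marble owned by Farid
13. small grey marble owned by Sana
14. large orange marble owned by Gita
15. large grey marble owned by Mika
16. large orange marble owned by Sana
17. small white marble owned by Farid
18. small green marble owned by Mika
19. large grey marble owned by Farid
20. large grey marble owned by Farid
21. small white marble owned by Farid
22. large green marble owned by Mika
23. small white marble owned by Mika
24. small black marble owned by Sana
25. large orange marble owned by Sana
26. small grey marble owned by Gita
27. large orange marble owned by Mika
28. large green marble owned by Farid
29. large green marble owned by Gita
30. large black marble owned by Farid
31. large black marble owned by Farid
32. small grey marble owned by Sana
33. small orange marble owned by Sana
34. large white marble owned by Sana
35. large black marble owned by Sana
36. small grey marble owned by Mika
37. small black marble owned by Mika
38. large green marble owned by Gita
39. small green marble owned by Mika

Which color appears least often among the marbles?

white

Counts by color: grey 10, black 9, green 8, orange 7, white 5.
The minimum is 5, held uniquely by white.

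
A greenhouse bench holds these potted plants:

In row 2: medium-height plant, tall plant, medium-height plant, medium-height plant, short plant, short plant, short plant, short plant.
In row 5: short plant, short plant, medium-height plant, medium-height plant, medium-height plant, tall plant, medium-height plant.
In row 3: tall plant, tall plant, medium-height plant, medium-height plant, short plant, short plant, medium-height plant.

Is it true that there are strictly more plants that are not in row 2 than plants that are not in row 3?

plants that are not in row 2: 14.
plants that are not in row 3: 15.
The claim requires 14 > 15, which does not hold.

False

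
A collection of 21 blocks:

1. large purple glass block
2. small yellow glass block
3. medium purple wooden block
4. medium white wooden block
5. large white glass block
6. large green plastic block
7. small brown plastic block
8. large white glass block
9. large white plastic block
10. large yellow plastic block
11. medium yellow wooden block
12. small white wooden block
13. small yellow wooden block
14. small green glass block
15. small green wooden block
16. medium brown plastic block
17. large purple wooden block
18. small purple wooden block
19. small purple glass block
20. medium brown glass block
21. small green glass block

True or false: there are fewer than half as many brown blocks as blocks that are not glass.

True

brown blocks: 3.
blocks that are not glass: 13.
The claim requires 2 × 3 = 6 < 13, which holds.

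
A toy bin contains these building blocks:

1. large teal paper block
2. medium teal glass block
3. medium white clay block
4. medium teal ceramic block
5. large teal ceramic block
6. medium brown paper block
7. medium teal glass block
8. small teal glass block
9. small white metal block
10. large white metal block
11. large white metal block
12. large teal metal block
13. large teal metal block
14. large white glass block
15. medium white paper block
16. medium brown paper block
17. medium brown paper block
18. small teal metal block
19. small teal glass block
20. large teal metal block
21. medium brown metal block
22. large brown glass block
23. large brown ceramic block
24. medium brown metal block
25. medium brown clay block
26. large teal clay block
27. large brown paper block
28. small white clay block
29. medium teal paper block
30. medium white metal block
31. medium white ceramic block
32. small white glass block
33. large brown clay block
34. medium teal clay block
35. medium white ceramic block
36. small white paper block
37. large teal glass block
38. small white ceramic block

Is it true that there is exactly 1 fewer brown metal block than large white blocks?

There are 2 brown metal blocks.
There are 3 large white blocks.
The claim requires 3 − 2 (= 1) to equal 1, which holds.

True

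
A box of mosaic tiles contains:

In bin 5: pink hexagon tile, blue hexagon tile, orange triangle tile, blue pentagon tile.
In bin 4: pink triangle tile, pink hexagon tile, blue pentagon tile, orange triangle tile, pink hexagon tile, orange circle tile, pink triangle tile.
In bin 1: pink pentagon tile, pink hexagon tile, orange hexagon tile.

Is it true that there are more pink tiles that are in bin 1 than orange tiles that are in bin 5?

True

|pink tiles in bin 1| = 2.
|orange tiles in bin 5| = 1.
The claim requires 2 > 1, which holds.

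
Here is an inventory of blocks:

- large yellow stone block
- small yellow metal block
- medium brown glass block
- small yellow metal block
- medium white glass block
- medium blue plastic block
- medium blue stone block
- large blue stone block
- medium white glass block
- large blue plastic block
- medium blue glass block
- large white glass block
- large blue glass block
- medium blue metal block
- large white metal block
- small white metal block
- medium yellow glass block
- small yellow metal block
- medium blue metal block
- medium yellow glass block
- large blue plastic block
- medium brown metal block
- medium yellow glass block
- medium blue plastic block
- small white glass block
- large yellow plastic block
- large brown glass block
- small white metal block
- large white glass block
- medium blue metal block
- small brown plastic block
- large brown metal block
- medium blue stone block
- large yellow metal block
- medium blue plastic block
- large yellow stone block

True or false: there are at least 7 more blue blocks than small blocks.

False

blue blocks: 13.
small blocks: 7.
The claim requires 13 − 7 = 6 ≥ 7, which does not hold.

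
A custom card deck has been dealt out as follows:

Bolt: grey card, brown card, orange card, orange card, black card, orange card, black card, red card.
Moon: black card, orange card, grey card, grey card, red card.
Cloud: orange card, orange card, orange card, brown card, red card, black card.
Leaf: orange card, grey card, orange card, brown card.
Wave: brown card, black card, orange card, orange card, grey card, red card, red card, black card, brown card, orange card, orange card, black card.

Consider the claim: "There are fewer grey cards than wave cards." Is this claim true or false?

True

There are 5 grey cards.
There are 12 wave cards.
The claim requires 5 < 12, which holds.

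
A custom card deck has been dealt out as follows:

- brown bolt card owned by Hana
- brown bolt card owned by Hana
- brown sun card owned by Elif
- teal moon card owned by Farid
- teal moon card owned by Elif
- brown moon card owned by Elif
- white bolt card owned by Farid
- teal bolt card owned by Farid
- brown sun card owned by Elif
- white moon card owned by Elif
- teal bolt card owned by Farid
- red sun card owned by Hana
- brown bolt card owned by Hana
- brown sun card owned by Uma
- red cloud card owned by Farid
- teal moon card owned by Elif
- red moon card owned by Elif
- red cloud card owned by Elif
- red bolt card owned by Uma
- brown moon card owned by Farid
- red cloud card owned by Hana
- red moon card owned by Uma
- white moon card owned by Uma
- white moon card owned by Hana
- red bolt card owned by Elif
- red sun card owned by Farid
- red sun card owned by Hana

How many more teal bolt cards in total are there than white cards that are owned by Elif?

teal bolt cards: 2.
white cards owned by Elif: 1.
2 − 1 = 1.

1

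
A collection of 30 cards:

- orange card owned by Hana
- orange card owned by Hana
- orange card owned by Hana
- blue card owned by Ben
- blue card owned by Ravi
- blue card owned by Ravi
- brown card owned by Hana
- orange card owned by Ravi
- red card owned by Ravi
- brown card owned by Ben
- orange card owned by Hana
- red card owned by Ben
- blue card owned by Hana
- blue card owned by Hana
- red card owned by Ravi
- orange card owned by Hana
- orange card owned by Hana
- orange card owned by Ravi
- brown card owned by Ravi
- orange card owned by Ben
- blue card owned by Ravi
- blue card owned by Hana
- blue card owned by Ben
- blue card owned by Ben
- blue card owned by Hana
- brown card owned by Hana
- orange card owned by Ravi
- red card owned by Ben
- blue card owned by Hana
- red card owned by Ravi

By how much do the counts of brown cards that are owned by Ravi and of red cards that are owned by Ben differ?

brown cards owned by Ravi: 1. red cards owned by Ben: 2.
|1 − 2| = 2 − 1 = 1.

1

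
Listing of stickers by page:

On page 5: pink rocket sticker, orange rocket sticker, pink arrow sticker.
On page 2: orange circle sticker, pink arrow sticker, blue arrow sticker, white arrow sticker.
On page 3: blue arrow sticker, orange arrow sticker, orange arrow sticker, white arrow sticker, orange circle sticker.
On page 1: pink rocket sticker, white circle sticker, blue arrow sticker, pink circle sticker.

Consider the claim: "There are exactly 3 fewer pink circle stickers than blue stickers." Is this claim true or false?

False

pink circle stickers: 1.
blue stickers: 3.
The claim requires 3 − 1 (= 2) to equal 3, which does not hold.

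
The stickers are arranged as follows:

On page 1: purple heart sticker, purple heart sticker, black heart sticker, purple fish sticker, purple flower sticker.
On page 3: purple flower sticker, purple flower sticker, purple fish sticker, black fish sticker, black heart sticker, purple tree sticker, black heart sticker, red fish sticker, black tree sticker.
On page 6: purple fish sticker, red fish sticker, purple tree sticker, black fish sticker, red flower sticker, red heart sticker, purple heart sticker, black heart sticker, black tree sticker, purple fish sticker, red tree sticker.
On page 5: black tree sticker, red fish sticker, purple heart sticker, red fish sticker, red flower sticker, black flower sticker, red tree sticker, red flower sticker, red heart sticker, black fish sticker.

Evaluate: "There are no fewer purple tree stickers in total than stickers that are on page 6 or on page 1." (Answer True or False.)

purple tree stickers: 2.
stickers on page 6 or on page 1: 16.
The claim requires 2 ≥ 16, which does not hold.

False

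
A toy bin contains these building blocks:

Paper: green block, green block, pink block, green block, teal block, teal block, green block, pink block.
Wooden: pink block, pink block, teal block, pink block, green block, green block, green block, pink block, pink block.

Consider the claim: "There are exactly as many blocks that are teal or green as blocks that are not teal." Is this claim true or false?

There are 10 blocks that are teal or green.
There are 14 blocks that are not teal.
The claim requires 10 = 14, which does not hold.

False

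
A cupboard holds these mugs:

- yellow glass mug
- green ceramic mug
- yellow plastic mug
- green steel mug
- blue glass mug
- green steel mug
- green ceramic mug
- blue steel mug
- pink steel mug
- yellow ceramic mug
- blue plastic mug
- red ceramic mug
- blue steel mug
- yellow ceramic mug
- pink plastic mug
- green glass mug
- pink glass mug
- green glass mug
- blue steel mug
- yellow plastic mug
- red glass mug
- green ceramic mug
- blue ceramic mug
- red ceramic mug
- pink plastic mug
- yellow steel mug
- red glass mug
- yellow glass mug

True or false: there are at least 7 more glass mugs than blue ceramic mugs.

glass mugs: 8.
blue ceramic mugs: 1.
The claim requires 8 − 1 = 7 ≥ 7, which holds.

True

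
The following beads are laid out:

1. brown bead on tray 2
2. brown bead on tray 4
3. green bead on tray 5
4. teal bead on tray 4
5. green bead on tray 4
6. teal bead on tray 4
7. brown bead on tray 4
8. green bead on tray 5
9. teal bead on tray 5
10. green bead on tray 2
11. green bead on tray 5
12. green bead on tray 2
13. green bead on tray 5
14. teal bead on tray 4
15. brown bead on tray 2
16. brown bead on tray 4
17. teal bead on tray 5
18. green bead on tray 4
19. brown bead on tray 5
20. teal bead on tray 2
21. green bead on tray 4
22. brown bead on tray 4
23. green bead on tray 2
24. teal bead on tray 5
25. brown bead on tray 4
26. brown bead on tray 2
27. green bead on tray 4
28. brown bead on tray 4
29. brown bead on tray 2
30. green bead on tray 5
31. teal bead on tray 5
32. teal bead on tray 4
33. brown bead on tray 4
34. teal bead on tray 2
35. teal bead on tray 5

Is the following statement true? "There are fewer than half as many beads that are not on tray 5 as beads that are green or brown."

There are 24 beads that are not on tray 5.
There are 24 beads that are green or brown.
The claim requires 2 × 24 = 48 < 24, which does not hold.

False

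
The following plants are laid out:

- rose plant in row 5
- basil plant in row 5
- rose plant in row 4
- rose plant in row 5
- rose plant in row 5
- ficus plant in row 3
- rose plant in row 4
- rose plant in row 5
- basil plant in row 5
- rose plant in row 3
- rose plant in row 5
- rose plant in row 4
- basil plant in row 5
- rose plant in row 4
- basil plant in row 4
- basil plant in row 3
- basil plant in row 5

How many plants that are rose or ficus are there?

ficus: 1; rose: 10; together 1 + 10 = 11.

11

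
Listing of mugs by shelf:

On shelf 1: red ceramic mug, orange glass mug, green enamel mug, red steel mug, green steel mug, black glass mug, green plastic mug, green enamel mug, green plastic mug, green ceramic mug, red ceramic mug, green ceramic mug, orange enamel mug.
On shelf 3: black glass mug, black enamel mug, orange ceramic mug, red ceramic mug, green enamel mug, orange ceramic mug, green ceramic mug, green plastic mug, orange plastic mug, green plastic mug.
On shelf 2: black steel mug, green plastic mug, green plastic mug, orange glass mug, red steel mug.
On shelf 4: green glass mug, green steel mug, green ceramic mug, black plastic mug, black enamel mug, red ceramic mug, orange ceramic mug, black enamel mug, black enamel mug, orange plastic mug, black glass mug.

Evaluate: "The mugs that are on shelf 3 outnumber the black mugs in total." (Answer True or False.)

|mugs on shelf 3| = 10.
|black mugs| = 9.
The claim requires 10 > 9, which holds.

True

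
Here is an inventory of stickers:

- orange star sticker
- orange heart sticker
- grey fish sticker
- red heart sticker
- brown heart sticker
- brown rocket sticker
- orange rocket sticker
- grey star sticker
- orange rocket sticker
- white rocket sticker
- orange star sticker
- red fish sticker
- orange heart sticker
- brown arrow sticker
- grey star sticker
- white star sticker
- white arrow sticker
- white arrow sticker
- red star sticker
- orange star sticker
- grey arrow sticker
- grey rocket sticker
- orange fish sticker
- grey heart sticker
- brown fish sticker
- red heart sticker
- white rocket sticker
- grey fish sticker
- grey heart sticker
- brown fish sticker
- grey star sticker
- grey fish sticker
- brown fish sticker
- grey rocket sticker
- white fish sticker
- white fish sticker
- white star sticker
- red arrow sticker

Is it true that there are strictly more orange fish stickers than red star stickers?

False

|orange fish stickers| = 1.
|red star stickers| = 1.
The claim requires 1 > 1, which does not hold.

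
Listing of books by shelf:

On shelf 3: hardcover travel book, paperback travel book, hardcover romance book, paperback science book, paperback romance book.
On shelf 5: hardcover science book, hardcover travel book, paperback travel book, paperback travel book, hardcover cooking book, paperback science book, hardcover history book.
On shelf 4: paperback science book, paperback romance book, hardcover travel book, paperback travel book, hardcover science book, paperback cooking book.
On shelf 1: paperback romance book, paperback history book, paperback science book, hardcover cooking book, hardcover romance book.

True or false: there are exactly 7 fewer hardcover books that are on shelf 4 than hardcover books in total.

False

hardcover books on shelf 4: 2.
hardcover books: 10.
The claim requires 10 − 2 (= 8) to equal 7, which does not hold.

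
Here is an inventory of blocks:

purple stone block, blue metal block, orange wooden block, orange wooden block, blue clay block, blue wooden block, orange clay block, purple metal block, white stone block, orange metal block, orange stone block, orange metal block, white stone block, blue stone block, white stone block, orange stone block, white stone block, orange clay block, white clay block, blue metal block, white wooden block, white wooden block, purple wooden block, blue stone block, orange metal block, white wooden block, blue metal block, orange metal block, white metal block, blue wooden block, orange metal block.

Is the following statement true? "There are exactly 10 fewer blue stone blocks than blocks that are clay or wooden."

True

blue stone blocks: 2.
blocks that are clay or wooden: 12.
The claim requires 12 − 2 (= 10) to equal 10, which holds.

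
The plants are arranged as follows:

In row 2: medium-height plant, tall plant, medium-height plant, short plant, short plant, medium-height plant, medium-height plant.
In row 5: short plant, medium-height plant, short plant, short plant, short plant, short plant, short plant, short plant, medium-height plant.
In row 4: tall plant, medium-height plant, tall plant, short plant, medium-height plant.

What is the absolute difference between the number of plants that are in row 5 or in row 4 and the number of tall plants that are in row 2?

13

plants in row 5 or in row 4: 14. tall plants in row 2: 1.
|14 − 1| = 14 − 1 = 13.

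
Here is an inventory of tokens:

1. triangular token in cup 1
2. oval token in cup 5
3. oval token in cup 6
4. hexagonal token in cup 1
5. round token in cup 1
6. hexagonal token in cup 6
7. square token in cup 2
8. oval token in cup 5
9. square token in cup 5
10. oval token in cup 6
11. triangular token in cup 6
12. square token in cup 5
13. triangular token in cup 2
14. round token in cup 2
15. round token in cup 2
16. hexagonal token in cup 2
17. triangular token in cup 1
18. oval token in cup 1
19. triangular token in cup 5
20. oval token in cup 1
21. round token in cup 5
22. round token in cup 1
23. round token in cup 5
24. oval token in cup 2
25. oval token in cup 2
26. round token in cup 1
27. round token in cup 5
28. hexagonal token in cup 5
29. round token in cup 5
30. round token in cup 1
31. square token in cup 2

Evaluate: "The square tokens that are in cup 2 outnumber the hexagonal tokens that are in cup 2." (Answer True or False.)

True

square tokens in cup 2: 2.
hexagonal tokens in cup 2: 1.
The claim requires 2 > 1, which holds.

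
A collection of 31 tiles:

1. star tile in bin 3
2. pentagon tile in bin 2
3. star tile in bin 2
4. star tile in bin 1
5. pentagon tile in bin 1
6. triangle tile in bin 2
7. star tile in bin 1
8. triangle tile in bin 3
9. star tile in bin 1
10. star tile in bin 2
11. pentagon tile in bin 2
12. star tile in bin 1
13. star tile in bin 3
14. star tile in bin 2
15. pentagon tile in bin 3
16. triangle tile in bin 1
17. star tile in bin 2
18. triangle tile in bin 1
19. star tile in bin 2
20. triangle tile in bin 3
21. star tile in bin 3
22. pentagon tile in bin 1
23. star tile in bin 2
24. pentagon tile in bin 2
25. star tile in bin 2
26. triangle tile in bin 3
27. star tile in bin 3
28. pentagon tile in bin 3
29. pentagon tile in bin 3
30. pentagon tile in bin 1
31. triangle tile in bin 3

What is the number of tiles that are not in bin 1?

Total tiles: 31; with the excluded value: 9; remaining 31 − 9 = 22.

22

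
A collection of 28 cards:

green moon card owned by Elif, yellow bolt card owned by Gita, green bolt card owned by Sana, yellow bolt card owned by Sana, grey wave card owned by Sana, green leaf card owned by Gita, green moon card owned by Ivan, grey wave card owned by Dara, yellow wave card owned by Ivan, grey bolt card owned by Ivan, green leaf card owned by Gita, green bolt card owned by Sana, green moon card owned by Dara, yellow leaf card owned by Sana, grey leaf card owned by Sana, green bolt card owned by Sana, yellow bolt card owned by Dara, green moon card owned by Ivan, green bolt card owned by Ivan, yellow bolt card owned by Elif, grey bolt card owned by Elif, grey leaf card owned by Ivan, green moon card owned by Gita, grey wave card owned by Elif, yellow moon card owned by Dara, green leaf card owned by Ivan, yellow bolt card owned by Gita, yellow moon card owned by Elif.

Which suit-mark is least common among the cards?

Counts by suit-mark: bolt 11, moon 7, leaf 6, wave 4.
The minimum is 4, held uniquely by wave.

wave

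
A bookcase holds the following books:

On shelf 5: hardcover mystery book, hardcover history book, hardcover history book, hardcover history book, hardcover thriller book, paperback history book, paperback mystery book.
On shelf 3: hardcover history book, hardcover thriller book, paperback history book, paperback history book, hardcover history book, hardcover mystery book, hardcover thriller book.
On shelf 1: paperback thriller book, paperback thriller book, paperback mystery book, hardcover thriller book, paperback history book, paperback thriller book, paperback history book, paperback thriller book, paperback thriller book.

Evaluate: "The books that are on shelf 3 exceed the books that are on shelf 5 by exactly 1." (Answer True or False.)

False

There are 7 books on shelf 3.
There are 7 books on shelf 5.
The claim requires 7 − 7 (= 0) to equal 1, which does not hold.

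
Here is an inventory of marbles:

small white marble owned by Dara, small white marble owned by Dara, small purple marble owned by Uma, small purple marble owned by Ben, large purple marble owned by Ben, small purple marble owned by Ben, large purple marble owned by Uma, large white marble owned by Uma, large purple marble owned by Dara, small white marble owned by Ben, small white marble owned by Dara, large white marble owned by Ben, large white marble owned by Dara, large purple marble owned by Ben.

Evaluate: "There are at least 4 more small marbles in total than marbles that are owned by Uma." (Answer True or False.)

small marbles: 7.
marbles owned by Uma: 3.
The claim requires 7 − 3 = 4 ≥ 4, which holds.

True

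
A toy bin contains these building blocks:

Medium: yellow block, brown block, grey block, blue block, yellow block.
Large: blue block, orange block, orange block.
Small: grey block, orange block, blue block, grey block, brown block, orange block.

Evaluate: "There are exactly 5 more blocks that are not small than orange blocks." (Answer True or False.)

False

There are 8 blocks that are not small.
There are 4 orange blocks.
The claim requires 8 − 4 (= 4) to equal 5, which does not hold.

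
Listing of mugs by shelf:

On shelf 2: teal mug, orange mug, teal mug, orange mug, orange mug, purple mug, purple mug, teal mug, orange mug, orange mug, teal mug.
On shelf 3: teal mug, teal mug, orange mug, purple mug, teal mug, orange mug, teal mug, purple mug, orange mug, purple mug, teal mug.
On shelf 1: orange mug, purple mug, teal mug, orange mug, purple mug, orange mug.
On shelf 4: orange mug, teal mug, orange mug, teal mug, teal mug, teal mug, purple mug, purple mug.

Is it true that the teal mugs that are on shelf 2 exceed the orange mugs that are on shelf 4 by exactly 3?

teal mugs on shelf 2: 4.
orange mugs on shelf 4: 2.
The claim requires 4 − 2 (= 2) to equal 3, which does not hold.

False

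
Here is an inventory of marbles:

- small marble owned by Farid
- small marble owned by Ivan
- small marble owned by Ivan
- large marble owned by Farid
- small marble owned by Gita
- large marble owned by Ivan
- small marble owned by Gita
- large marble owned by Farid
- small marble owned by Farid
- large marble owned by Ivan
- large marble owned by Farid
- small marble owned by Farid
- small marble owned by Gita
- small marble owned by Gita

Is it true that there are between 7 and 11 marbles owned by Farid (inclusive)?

Count of marbles owned by Farid: 6.
The claim requires 7 ≤ 6 ≤ 11, which does not hold.

False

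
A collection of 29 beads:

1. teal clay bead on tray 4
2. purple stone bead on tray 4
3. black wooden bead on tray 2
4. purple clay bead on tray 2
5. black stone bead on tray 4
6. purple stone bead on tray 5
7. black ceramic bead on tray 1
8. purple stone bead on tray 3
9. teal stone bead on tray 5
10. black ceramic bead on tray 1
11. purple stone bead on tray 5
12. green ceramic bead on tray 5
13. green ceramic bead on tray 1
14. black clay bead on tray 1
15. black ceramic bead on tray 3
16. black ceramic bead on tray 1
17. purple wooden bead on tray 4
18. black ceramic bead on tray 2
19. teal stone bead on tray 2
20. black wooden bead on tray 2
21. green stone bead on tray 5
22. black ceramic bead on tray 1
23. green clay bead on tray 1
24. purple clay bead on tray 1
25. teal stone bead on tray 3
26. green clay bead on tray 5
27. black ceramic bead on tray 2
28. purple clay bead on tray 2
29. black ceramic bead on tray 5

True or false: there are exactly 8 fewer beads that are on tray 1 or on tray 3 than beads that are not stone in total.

There are 11 beads on tray 1 or on tray 3.
There are 20 beads that are not stone.
The claim requires 20 − 11 (= 9) to equal 8, which does not hold.

False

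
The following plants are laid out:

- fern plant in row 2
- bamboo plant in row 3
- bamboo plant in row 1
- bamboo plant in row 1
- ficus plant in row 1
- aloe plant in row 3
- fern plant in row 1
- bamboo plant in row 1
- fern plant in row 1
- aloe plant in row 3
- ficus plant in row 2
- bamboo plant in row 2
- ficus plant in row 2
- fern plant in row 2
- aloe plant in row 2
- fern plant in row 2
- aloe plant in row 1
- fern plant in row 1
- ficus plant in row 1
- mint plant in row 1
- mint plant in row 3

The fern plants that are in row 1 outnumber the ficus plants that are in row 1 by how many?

fern plants in row 1: 3.
ficus plants in row 1: 2.
3 − 2 = 1.

1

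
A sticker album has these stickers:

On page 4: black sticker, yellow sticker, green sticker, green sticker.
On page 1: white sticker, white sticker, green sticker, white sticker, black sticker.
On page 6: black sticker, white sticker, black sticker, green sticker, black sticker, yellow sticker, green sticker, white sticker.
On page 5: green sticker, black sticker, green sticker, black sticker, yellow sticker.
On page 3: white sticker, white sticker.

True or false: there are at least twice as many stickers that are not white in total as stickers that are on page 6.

True

|stickers that are not white| = 17.
|stickers on page 6| = 8.
The claim requires 17 ≥ 2 × 8 = 16, which holds.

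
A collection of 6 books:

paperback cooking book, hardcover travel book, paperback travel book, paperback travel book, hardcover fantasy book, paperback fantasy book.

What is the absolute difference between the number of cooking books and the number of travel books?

2

cooking books: 1. travel books: 3.
|1 − 3| = 3 − 1 = 2.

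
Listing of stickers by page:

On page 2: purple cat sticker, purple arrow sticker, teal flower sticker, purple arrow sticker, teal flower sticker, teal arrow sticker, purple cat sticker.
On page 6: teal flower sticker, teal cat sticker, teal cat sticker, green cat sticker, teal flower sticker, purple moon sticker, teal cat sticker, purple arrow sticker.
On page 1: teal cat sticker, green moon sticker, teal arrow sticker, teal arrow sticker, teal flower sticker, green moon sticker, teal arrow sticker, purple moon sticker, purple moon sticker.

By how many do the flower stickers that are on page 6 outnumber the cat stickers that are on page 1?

1

flower stickers on page 6: 2.
cat stickers on page 1: 1.
2 − 1 = 1.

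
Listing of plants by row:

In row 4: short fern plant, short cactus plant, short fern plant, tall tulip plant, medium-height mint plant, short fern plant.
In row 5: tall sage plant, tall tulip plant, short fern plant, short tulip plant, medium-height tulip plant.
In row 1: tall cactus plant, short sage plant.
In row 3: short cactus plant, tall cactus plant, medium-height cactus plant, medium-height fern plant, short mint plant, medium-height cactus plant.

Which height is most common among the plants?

short

Counts by height: short 9, tall 5, medium-height 5.
The maximum is 9, held uniquely by short.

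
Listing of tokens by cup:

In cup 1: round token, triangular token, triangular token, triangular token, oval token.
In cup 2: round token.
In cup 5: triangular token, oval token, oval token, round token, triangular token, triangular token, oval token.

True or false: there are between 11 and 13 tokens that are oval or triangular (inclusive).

tokens that are oval or triangular: 10.
The claim requires 11 ≤ 10 ≤ 13, which does not hold.

False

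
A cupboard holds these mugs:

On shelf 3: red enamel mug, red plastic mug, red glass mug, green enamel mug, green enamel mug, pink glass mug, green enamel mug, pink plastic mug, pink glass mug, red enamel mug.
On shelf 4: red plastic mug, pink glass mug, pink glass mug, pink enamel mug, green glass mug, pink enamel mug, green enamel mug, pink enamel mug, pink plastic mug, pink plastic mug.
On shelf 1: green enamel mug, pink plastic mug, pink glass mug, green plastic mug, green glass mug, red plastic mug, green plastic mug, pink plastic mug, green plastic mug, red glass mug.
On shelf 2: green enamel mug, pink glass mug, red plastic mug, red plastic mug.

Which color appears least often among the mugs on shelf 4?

red

Counts by color (restricted to mugs on shelf 4): pink 7, green 2, red 1.
The minimum is 1, held uniquely by red.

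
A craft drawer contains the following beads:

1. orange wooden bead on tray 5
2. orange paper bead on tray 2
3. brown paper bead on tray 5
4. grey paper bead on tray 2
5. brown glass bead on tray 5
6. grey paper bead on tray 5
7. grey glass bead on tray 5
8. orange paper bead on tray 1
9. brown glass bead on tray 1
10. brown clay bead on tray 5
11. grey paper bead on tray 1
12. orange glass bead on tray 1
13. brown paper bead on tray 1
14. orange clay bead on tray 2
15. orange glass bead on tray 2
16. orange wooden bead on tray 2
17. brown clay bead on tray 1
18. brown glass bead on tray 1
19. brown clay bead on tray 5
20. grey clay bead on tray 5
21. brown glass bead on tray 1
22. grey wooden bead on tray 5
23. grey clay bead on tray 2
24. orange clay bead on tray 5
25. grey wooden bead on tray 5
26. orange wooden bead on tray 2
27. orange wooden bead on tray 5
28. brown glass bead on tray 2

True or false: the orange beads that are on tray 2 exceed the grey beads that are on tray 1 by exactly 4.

There are 5 orange beads on tray 2.
There is 1 grey bead on tray 1.
The claim requires 5 − 1 (= 4) to equal 4, which holds.

True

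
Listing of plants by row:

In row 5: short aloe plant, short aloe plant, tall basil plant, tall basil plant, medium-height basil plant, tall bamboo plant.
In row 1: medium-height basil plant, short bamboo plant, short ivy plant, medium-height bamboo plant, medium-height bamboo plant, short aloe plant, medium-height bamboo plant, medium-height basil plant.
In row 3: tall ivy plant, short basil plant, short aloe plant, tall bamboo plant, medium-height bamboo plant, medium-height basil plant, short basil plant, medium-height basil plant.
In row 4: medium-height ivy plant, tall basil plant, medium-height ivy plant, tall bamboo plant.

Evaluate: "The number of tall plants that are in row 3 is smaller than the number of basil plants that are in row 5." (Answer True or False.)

tall plants in row 3: 2.
basil plants in row 5: 3.
The claim requires 2 < 3, which holds.

True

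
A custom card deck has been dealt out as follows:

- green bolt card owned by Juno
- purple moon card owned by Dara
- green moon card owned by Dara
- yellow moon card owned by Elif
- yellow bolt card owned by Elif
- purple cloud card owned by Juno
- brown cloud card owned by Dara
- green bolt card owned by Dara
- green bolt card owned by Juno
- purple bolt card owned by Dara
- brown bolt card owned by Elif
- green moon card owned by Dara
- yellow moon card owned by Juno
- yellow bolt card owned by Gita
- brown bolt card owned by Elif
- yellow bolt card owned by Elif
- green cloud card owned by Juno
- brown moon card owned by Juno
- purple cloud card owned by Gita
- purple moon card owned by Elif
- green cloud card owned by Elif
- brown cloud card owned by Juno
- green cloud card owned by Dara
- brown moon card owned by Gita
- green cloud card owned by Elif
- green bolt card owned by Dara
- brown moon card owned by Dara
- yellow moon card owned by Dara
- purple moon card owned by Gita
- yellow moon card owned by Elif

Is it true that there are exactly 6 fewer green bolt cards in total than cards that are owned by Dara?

True

|green bolt cards| = 4.
|cards owned by Dara| = 10.
The claim requires 10 − 4 (= 6) to equal 6, which holds.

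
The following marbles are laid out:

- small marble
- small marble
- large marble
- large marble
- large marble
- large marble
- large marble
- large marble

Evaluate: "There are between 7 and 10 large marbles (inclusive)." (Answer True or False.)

|large marbles| = 6.
The claim requires 7 ≤ 6 ≤ 10, which does not hold.

False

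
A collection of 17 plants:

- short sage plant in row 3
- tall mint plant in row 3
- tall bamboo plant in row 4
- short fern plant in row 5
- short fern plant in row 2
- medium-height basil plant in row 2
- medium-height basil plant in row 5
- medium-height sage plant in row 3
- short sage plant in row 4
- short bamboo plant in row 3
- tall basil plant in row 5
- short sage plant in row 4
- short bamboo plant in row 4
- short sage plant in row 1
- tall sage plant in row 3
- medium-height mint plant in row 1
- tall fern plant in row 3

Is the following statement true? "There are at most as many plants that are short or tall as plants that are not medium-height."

There are 13 plants that are short or tall.
There are 13 plants that are not medium-height.
The claim requires 13 ≤ 13, which holds.

True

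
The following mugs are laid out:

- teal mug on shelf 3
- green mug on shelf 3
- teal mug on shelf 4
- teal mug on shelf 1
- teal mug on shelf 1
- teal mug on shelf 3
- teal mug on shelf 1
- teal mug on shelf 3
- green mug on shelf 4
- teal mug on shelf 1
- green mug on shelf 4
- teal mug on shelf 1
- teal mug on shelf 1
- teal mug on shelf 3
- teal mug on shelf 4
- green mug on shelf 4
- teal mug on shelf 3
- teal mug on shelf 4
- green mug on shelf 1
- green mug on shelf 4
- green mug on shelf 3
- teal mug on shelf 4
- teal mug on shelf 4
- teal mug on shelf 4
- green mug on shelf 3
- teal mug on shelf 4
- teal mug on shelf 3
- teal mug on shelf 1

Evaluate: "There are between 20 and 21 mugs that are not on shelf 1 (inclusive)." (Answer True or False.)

True

|mugs that are not on shelf 1| = 20.
The claim requires 20 ≤ 20 ≤ 21, which holds.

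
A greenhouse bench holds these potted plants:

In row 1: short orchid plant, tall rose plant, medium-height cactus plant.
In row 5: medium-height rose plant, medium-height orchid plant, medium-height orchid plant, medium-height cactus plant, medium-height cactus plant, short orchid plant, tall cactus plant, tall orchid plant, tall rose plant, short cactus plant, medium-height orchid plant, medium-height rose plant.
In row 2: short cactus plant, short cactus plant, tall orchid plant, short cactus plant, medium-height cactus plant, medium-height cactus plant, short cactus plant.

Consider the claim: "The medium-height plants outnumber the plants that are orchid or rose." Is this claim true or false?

False

There are 10 medium-height plants.
There are 11 plants that are orchid or rose.
The claim requires 10 > 11, which does not hold.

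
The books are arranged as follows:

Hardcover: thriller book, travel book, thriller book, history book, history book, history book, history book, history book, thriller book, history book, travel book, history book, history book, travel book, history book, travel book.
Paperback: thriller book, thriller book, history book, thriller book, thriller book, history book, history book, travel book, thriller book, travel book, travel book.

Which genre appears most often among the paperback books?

Counts by genre (restricted to paperback books): thriller 5, travel 3, history 3.
The maximum is 5, held uniquely by thriller.

thriller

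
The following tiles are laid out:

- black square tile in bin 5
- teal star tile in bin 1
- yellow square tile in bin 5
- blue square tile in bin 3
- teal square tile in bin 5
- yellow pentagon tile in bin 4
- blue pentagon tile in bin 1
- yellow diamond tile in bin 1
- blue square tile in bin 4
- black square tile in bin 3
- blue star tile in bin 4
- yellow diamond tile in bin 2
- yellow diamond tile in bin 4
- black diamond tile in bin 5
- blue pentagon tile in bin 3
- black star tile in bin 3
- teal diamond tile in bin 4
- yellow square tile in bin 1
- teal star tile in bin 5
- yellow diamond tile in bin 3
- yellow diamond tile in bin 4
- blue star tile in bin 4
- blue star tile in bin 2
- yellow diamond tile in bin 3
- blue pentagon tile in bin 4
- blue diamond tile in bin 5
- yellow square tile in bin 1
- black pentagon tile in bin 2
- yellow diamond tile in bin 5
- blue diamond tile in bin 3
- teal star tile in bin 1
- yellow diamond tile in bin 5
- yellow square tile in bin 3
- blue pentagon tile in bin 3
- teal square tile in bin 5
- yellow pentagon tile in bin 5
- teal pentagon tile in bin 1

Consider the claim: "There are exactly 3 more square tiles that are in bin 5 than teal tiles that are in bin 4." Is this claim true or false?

True

|square tiles in bin 5| = 4.
|teal tiles in bin 4| = 1.
The claim requires 4 − 1 (= 3) to equal 3, which holds.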